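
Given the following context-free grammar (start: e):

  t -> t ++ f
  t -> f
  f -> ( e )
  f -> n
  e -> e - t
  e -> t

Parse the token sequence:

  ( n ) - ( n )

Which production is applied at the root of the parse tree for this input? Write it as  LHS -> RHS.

[e [e [t [f ( [e [t [f n]]] )]]] - [t [f ( [e [t [f n]]] )]]]

e -> e - t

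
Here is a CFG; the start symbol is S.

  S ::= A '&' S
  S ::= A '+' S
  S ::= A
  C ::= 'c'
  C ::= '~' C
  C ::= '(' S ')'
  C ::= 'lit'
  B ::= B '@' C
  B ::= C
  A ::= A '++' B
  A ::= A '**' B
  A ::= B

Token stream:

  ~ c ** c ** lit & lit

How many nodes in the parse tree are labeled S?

2

[S [A [A [A [B [C ~ [C c]]]] ** [B [C c]]] ** [B [C lit]]] & [S [A [B [C lit]]]]]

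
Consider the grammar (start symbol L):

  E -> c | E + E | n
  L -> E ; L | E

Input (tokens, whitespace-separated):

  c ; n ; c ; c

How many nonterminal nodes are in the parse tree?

8

[L [E c] ; [L [E n] ; [L [E c] ; [L [E c]]]]]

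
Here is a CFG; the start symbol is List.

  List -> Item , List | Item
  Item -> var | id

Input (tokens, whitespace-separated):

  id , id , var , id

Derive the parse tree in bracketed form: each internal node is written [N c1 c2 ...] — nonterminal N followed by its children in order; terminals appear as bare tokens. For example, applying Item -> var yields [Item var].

List
Item , List
id , List
id , Item , List
id , id , List
id , id , Item , List
id , id , var , List
id , id , var , Item
id , id , var , id

[List [Item id] , [List [Item id] , [List [Item var] , [List [Item id]]]]]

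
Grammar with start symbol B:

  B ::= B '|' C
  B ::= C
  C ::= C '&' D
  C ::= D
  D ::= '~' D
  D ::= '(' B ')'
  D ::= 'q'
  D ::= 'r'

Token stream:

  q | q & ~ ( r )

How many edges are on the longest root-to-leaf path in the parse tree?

7

[B [B [C [D q]]] | [C [C [D q]] & [D ~ [D ( [B [C [D r]]] )]]]]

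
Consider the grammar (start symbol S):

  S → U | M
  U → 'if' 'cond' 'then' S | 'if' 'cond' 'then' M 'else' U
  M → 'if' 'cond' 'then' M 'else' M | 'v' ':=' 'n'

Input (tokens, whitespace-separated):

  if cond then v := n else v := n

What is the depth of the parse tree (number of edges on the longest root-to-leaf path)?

3

[S [M if cond then [M v := n] else [M v := n]]]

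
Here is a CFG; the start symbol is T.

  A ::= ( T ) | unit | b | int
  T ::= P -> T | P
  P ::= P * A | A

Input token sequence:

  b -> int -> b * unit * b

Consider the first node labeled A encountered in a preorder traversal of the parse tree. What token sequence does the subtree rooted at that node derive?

b

[T [P [A b]] -> [T [P [A int]] -> [T [P [P [P [A b]] * [A unit]] * [A b]]]]]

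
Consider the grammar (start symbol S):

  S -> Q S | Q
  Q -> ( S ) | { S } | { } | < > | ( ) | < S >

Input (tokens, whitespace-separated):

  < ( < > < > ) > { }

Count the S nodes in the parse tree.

5

[S [Q < [S [Q ( [S [Q < >] [S [Q < >]]] )]] >] [S [Q { }]]]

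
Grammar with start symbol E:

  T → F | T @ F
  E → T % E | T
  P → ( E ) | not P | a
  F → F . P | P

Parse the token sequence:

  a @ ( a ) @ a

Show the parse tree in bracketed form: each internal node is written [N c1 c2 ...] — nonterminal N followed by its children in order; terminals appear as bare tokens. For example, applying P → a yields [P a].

[E [T [T [T [F [P a]]] @ [F [P ( [E [T [F [P a]]]] )]]] @ [F [P a]]]]

E
T
T @ F
T @ F @ F
F @ F @ F
P @ F @ F
a @ F @ F
a @ P @ F
a @ ( E ) @ F
a @ ( T ) @ F
a @ ( F ) @ F
a @ ( P ) @ F
a @ ( a ) @ F
a @ ( a ) @ P
a @ ( a ) @ a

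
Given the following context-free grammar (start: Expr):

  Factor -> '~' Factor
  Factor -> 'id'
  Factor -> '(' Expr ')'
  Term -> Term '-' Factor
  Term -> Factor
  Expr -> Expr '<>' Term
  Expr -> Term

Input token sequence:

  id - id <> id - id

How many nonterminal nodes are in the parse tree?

[Expr [Expr [Term [Term [Factor id]] - [Factor id]]] <> [Term [Term [Factor id]] - [Factor id]]]

10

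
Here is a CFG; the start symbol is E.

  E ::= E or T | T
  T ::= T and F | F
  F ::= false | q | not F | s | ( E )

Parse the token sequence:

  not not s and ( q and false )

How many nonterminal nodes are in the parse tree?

[E [T [T [F not [F not [F s]]]] and [F ( [E [T [T [F q]] and [F false]]] )]]]

12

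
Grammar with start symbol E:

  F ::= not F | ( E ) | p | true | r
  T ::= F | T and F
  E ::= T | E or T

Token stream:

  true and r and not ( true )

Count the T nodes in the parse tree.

4

[E [T [T [T [F true]] and [F r]] and [F not [F ( [E [T [F true]]] )]]]]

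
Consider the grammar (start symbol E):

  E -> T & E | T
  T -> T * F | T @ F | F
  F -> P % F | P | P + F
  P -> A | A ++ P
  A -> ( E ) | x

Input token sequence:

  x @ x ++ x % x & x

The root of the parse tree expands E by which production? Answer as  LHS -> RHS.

E -> T & E

[E [T [T [F [P [A x]]]] @ [F [P [A x] ++ [P [A x]]] % [F [P [A x]]]]] & [E [T [F [P [A x]]]]]]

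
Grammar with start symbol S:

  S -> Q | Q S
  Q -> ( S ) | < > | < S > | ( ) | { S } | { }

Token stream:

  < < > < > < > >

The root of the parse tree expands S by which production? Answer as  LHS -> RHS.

[S [Q < [S [Q < >] [S [Q < >] [S [Q < >]]]] >]]

S -> Q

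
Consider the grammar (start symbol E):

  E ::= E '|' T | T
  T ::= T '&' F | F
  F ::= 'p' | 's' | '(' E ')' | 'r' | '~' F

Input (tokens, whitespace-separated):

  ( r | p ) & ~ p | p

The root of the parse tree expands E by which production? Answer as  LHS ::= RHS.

[E [E [T [T [F ( [E [E [T [F r]]] | [T [F p]]] )]] & [F ~ [F p]]]] | [T [F p]]]

E ::= E '|' T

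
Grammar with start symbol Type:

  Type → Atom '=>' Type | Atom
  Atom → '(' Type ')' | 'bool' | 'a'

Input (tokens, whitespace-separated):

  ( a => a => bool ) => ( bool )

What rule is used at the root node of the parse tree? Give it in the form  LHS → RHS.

Type → Atom '=>' Type

[Type [Atom ( [Type [Atom a] => [Type [Atom a] => [Type [Atom bool]]]] )] => [Type [Atom ( [Type [Atom bool]] )]]]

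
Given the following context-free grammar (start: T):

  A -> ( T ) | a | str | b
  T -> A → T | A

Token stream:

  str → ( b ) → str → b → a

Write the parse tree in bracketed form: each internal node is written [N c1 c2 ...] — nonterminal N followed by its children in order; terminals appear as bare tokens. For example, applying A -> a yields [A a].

[T [A str] → [T [A ( [T [A b]] )] → [T [A str] → [T [A b] → [T [A a]]]]]]

T
A → T
str → T
str → A → T
str → ( T ) → T
str → ( A ) → T
str → ( b ) → T
str → ( b ) → A → T
str → ( b ) → str → T
str → ( b ) → str → A → T
str → ( b ) → str → b → T
str → ( b ) → str → b → A
str → ( b ) → str → b → a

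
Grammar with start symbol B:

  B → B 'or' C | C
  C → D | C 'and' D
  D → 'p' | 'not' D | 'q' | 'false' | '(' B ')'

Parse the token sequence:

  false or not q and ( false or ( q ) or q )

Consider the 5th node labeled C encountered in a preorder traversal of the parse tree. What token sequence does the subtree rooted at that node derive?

( q )

[B [B [C [D false]]] or [C [C [D not [D q]]] and [D ( [B [B [B [C [D false]]] or [C [D ( [B [C [D q]]] )]]] or [C [D q]]] )]]]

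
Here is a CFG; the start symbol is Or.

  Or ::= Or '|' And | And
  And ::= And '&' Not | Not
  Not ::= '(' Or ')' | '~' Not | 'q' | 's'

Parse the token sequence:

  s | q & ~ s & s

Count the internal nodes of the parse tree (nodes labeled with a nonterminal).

11

[Or [Or [And [Not s]]] | [And [And [And [Not q]] & [Not ~ [Not s]]] & [Not s]]]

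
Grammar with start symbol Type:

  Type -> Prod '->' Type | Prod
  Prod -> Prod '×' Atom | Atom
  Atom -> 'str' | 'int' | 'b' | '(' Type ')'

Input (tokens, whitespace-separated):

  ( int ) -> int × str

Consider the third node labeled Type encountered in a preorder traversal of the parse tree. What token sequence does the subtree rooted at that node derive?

int × str

[Type [Prod [Atom ( [Type [Prod [Atom int]]] )]] -> [Type [Prod [Prod [Atom int]] × [Atom str]]]]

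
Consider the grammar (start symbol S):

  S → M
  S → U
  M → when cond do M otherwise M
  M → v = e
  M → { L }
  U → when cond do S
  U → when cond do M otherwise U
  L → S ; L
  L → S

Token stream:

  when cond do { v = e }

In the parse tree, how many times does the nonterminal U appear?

[S [U when cond do [S [M { [L [S [M v = e]]] }]]]]

1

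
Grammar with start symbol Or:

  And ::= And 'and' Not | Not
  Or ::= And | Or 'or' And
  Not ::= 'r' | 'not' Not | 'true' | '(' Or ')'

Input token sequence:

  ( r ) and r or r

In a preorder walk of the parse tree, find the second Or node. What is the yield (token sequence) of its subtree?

[Or [Or [And [And [Not ( [Or [And [Not r]]] )]] and [Not r]]] or [And [Not r]]]

( r ) and r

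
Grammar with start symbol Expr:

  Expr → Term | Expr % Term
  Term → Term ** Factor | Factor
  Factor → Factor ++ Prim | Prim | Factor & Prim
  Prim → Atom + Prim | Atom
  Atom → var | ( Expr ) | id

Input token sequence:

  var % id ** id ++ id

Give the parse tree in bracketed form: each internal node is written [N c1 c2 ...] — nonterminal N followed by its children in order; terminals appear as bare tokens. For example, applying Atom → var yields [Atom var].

[Expr [Expr [Term [Factor [Prim [Atom var]]]]] % [Term [Term [Factor [Prim [Atom id]]]] ** [Factor [Factor [Prim [Atom id]]] ++ [Prim [Atom id]]]]]

Expr
Expr % Term
Term % Term
Factor % Term
Prim % Term
Atom % Term
var % Term
var % Term ** Factor
var % Factor ** Factor
var % Prim ** Factor
var % Atom ** Factor
var % id ** Factor
var % id ** Factor ++ Prim
var % id ** Prim ++ Prim
var % id ** Atom ++ Prim
var % id ** id ++ Prim
var % id ** id ++ Atom
var % id ** id ++ id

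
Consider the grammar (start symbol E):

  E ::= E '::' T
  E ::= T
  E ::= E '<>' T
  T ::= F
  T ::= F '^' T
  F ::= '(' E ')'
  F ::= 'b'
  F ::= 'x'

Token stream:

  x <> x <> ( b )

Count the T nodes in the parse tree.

4

[E [E [E [T [F x]]] <> [T [F x]]] <> [T [F ( [E [T [F b]]] )]]]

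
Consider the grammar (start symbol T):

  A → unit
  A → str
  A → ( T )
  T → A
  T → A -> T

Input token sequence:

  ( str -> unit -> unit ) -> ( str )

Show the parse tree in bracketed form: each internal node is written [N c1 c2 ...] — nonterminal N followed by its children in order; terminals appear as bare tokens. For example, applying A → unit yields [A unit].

T
A -> T
( T ) -> T
( A -> T ) -> T
( str -> T ) -> T
( str -> A -> T ) -> T
( str -> unit -> T ) -> T
( str -> unit -> A ) -> T
( str -> unit -> unit ) -> T
( str -> unit -> unit ) -> A
( str -> unit -> unit ) -> ( T )
( str -> unit -> unit ) -> ( A )
( str -> unit -> unit ) -> ( str )

[T [A ( [T [A str] -> [T [A unit] -> [T [A unit]]]] )] -> [T [A ( [T [A str]] )]]]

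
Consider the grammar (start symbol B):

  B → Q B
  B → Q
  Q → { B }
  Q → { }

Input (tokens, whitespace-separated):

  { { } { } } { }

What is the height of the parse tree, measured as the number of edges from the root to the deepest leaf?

[B [Q { [B [Q { }] [B [Q { }]]] }] [B [Q { }]]]

5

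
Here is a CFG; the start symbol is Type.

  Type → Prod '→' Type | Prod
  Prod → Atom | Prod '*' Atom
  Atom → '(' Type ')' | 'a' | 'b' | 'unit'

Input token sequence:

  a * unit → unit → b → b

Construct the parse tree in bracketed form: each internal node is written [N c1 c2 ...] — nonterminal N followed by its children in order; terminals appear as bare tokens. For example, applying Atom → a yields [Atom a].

Type
Prod → Type
Prod * Atom → Type
Atom * Atom → Type
a * Atom → Type
a * unit → Type
a * unit → Prod → Type
a * unit → Atom → Type
a * unit → unit → Type
a * unit → unit → Prod → Type
a * unit → unit → Atom → Type
a * unit → unit → b → Type
a * unit → unit → b → Prod
a * unit → unit → b → Atom
a * unit → unit → b → b

[Type [Prod [Prod [Atom a]] * [Atom unit]] → [Type [Prod [Atom unit]] → [Type [Prod [Atom b]] → [Type [Prod [Atom b]]]]]]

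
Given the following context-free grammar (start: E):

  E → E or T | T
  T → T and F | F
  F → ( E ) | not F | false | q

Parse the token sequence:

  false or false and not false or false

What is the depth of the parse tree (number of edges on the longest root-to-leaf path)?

[E [E [E [T [F false]]] or [T [T [F false]] and [F not [F false]]]] or [T [F false]]]

5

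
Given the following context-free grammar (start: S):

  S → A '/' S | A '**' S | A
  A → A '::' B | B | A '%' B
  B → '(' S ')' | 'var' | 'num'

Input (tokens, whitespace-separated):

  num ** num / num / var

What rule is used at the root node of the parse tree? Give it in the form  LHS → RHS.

S → A '**' S

[S [A [B num]] ** [S [A [B num]] / [S [A [B num]] / [S [A [B var]]]]]]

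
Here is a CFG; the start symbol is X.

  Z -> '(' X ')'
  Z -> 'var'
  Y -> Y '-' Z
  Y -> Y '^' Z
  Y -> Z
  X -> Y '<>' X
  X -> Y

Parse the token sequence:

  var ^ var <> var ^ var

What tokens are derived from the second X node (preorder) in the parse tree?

[X [Y [Y [Z var]] ^ [Z var]] <> [X [Y [Y [Z var]] ^ [Z var]]]]

var ^ var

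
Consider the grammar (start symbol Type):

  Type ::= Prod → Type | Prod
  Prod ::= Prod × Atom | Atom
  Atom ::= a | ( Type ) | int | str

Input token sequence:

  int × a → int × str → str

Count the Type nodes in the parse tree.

3

[Type [Prod [Prod [Atom int]] × [Atom a]] → [Type [Prod [Prod [Atom int]] × [Atom str]] → [Type [Prod [Atom str]]]]]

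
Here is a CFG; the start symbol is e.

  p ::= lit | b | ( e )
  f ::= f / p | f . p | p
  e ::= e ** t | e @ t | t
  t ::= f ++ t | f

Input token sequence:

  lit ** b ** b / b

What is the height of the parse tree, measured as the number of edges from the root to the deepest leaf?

[e [e [e [t [f [p lit]]]] ** [t [f [p b]]]] ** [t [f [f [p b]] / [p b]]]]

6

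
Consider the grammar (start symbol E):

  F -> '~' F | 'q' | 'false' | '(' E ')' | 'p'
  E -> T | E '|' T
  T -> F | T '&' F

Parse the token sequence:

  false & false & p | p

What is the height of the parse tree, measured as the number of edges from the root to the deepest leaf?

[E [E [T [T [T [F false]] & [F false]] & [F p]]] | [T [F p]]]

6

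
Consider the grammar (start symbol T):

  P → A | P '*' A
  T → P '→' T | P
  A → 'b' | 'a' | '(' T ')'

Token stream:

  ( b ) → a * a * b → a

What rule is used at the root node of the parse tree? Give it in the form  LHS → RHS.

T → P '→' T

[T [P [A ( [T [P [A b]]] )]] → [T [P [P [P [A a]] * [A a]] * [A b]] → [T [P [A a]]]]]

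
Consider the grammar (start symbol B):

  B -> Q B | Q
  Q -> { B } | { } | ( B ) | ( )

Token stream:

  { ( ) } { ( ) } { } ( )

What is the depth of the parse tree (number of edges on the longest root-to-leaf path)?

[B [Q { [B [Q ( )]] }] [B [Q { [B [Q ( )]] }] [B [Q { }] [B [Q ( )]]]]]

5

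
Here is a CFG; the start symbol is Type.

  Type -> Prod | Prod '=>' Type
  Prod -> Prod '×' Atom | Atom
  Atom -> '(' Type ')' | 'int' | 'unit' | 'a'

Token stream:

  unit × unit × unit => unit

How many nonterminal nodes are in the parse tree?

[Type [Prod [Prod [Prod [Atom unit]] × [Atom unit]] × [Atom unit]] => [Type [Prod [Atom unit]]]]

10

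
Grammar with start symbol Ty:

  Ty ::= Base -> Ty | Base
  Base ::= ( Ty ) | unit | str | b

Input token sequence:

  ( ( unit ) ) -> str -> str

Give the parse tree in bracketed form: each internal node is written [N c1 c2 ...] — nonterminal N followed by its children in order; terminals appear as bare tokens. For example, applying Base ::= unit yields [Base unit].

Ty
Base -> Ty
( Ty ) -> Ty
( Base ) -> Ty
( ( Ty ) ) -> Ty
( ( Base ) ) -> Ty
( ( unit ) ) -> Ty
( ( unit ) ) -> Base -> Ty
( ( unit ) ) -> str -> Ty
( ( unit ) ) -> str -> Base
( ( unit ) ) -> str -> str

[Ty [Base ( [Ty [Base ( [Ty [Base unit]] )]] )] -> [Ty [Base str] -> [Ty [Base str]]]]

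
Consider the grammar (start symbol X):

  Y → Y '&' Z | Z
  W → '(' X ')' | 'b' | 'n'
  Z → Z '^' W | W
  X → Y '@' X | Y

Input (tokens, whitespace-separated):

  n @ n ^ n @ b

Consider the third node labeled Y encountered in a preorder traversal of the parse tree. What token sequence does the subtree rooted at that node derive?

b

[X [Y [Z [W n]]] @ [X [Y [Z [Z [W n]] ^ [W n]]] @ [X [Y [Z [W b]]]]]]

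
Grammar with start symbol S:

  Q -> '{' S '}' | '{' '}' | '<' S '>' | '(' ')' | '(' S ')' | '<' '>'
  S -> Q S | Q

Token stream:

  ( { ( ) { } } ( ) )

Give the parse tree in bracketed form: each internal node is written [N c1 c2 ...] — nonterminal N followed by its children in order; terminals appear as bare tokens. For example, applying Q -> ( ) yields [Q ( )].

S
Q
( S )
( Q S )
( { S } S )
( { Q S } S )
( { ( ) S } S )
( { ( ) Q } S )
( { ( ) { } } S )
( { ( ) { } } Q )
( { ( ) { } } ( ) )

[S [Q ( [S [Q { [S [Q ( )] [S [Q { }]]] }] [S [Q ( )]]] )]]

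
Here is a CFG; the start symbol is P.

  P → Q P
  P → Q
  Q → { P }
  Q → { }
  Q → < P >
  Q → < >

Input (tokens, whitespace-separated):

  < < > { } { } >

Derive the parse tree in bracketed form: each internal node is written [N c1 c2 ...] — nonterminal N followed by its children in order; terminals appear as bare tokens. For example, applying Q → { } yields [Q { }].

[P [Q < [P [Q < >] [P [Q { }] [P [Q { }]]]] >]]

P
Q
< P >
< Q P >
< < > P >
< < > Q P >
< < > { } P >
< < > { } Q >
< < > { } { } >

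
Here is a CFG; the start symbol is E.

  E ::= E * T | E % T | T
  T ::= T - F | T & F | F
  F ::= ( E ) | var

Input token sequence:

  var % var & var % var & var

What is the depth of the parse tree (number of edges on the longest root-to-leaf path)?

5

[E [E [E [T [F var]]] % [T [T [F var]] & [F var]]] % [T [T [F var]] & [F var]]]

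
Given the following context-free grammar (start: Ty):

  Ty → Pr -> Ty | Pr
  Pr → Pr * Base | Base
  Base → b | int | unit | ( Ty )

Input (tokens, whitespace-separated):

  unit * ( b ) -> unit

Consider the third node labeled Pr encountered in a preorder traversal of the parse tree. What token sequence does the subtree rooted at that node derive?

b

[Ty [Pr [Pr [Base unit]] * [Base ( [Ty [Pr [Base b]]] )]] -> [Ty [Pr [Base unit]]]]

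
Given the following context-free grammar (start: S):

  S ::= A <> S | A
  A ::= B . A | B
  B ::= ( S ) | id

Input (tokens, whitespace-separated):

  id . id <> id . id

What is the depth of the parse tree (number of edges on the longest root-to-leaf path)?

[S [A [B id] . [A [B id]]] <> [S [A [B id] . [A [B id]]]]]

5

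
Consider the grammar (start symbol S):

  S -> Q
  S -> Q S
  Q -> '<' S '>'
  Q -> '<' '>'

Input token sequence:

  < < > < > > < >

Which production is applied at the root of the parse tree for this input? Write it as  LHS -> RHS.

S -> Q S

[S [Q < [S [Q < >] [S [Q < >]]] >] [S [Q < >]]]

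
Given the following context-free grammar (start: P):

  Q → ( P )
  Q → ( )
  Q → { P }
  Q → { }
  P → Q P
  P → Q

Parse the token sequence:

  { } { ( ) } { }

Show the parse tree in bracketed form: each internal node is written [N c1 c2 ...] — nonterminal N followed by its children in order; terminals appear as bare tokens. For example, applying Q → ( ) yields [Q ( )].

P
Q P
{ } P
{ } Q P
{ } { P } P
{ } { Q } P
{ } { ( ) } P
{ } { ( ) } Q
{ } { ( ) } { }

[P [Q { }] [P [Q { [P [Q ( )]] }] [P [Q { }]]]]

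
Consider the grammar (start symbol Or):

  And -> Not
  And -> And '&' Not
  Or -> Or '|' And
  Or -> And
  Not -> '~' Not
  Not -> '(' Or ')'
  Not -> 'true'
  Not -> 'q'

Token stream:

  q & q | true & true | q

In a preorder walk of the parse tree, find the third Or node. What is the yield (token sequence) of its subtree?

[Or [Or [Or [And [And [Not q]] & [Not q]]] | [And [And [Not true]] & [Not true]]] | [And [Not q]]]

q & q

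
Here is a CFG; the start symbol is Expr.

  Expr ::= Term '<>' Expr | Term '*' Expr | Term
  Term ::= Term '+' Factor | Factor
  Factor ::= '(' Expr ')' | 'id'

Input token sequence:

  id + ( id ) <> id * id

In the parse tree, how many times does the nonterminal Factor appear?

5

[Expr [Term [Term [Factor id]] + [Factor ( [Expr [Term [Factor id]]] )]] <> [Expr [Term [Factor id]] * [Expr [Term [Factor id]]]]]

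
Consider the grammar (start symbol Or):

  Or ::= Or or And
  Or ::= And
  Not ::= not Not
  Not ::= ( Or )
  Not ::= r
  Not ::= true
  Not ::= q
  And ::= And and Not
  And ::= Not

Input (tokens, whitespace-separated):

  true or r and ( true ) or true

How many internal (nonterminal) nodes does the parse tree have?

[Or [Or [Or [And [Not true]]] or [And [And [Not r]] and [Not ( [Or [And [Not true]]] )]]] or [And [Not true]]]

14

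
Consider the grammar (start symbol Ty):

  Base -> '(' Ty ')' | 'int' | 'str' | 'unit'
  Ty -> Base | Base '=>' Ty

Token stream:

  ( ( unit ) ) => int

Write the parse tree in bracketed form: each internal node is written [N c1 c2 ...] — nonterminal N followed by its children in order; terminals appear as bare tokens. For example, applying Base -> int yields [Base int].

[Ty [Base ( [Ty [Base ( [Ty [Base unit]] )]] )] => [Ty [Base int]]]

Ty
Base => Ty
( Ty ) => Ty
( Base ) => Ty
( ( Ty ) ) => Ty
( ( Base ) ) => Ty
( ( unit ) ) => Ty
( ( unit ) ) => Base
( ( unit ) ) => int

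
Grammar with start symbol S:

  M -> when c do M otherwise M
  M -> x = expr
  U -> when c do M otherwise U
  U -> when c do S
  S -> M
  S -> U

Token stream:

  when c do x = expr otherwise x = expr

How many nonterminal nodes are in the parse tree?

[S [M when c do [M x = expr] otherwise [M x = expr]]]

4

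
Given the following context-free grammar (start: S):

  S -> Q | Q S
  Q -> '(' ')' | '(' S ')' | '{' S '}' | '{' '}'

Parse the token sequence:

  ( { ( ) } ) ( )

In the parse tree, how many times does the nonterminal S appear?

4

[S [Q ( [S [Q { [S [Q ( )]] }]] )] [S [Q ( )]]]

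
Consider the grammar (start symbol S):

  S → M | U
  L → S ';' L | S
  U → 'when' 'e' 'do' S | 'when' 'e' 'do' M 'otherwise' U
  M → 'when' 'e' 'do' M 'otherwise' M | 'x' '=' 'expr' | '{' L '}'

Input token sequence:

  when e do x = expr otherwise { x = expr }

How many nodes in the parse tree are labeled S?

[S [M when e do [M x = expr] otherwise [M { [L [S [M x = expr]]] }]]]

2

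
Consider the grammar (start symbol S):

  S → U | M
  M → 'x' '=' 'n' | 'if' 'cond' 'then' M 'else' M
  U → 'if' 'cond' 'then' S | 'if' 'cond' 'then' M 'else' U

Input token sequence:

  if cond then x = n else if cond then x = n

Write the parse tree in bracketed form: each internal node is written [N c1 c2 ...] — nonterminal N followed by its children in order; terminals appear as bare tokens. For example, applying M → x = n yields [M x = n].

S
U
if cond then M else U
if cond then x = n else U
if cond then x = n else if cond then S
if cond then x = n else if cond then M
if cond then x = n else if cond then x = n

[S [U if cond then [M x = n] else [U if cond then [S [M x = n]]]]]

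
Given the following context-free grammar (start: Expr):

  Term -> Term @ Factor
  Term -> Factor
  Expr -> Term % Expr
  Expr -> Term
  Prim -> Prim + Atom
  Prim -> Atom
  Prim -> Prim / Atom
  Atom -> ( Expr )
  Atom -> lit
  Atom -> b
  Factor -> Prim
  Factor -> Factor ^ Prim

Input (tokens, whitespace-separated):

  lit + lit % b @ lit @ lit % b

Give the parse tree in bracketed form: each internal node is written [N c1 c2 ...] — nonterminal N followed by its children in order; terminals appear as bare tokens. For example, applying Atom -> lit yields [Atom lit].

[Expr [Term [Factor [Prim [Prim [Atom lit]] + [Atom lit]]]] % [Expr [Term [Term [Term [Factor [Prim [Atom b]]]] @ [Factor [Prim [Atom lit]]]] @ [Factor [Prim [Atom lit]]]] % [Expr [Term [Factor [Prim [Atom b]]]]]]]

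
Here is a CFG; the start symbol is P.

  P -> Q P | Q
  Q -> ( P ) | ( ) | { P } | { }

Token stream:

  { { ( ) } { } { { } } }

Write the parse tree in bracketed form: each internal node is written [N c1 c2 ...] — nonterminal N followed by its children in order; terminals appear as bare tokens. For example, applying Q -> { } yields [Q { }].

[P [Q { [P [Q { [P [Q ( )]] }] [P [Q { }] [P [Q { [P [Q { }]] }]]]] }]]

P
Q
{ P }
{ Q P }
{ { P } P }
{ { Q } P }
{ { ( ) } P }
{ { ( ) } Q P }
{ { ( ) } { } P }
{ { ( ) } { } Q }
{ { ( ) } { } { P } }
{ { ( ) } { } { Q } }
{ { ( ) } { } { { } } }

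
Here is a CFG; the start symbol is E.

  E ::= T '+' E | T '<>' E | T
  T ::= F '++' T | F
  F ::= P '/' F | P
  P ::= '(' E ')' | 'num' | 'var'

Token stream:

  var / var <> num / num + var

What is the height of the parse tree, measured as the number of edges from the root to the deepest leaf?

6

[E [T [F [P var] / [F [P var]]]] <> [E [T [F [P num] / [F [P num]]]] + [E [T [F [P var]]]]]]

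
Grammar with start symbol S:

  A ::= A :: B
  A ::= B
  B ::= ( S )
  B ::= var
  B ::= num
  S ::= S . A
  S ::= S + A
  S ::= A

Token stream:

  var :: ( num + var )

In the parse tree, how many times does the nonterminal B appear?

[S [A [A [B var]] :: [B ( [S [S [A [B num]]] + [A [B var]]] )]]]

4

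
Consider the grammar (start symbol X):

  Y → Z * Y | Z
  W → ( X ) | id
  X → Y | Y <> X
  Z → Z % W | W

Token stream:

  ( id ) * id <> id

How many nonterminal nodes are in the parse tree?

15

[X [Y [Z [W ( [X [Y [Z [W id]]]] )]] * [Y [Z [W id]]]] <> [X [Y [Z [W id]]]]]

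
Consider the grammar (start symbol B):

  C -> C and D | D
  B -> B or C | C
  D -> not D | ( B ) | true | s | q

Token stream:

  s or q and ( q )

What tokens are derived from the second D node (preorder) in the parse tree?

[B [B [C [D s]]] or [C [C [D q]] and [D ( [B [C [D q]]] )]]]

q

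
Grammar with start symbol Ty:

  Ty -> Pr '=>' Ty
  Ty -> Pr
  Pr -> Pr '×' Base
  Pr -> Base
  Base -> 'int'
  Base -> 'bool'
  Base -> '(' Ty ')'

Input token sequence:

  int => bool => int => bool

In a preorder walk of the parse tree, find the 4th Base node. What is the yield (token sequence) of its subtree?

bool

[Ty [Pr [Base int]] => [Ty [Pr [Base bool]] => [Ty [Pr [Base int]] => [Ty [Pr [Base bool]]]]]]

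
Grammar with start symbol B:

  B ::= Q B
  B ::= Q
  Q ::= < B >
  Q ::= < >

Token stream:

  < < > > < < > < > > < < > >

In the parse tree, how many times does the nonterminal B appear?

[B [Q < [B [Q < >]] >] [B [Q < [B [Q < >] [B [Q < >]]] >] [B [Q < [B [Q < >]] >]]]]

7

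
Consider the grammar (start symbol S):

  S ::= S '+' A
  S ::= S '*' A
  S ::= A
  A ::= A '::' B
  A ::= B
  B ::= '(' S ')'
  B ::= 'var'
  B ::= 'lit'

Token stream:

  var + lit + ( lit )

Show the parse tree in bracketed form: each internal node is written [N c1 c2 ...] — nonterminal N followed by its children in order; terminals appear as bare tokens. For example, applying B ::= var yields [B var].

S
S + A
S + A + A
A + A + A
B + A + A
var + A + A
var + B + A
var + lit + A
var + lit + B
var + lit + ( S )
var + lit + ( A )
var + lit + ( B )
var + lit + ( lit )

[S [S [S [A [B var]]] + [A [B lit]]] + [A [B ( [S [A [B lit]]] )]]]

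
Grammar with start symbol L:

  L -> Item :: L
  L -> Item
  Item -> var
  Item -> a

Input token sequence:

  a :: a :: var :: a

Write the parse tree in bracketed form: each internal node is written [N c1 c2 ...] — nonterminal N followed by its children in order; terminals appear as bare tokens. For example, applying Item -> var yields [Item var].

[L [Item a] :: [L [Item a] :: [L [Item var] :: [L [Item a]]]]]

L
Item :: L
a :: L
a :: Item :: L
a :: a :: L
a :: a :: Item :: L
a :: a :: var :: L
a :: a :: var :: Item
a :: a :: var :: a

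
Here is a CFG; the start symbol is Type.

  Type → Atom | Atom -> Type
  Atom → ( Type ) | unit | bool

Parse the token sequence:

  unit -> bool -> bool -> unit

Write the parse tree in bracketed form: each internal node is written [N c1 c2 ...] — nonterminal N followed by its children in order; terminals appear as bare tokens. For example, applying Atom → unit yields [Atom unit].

Type
Atom -> Type
unit -> Type
unit -> Atom -> Type
unit -> bool -> Type
unit -> bool -> Atom -> Type
unit -> bool -> bool -> Type
unit -> bool -> bool -> Atom
unit -> bool -> bool -> unit

[Type [Atom unit] -> [Type [Atom bool] -> [Type [Atom bool] -> [Type [Atom unit]]]]]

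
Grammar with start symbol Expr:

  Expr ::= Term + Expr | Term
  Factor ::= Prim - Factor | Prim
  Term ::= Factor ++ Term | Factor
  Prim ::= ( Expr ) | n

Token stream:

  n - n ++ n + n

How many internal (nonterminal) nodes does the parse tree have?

13

[Expr [Term [Factor [Prim n] - [Factor [Prim n]]] ++ [Term [Factor [Prim n]]]] + [Expr [Term [Factor [Prim n]]]]]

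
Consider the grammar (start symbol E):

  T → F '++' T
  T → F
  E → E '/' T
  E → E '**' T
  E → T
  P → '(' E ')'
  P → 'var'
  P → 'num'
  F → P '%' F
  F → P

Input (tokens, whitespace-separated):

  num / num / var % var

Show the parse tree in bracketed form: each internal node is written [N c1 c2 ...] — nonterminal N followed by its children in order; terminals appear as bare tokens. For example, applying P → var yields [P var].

[E [E [E [T [F [P num]]]] / [T [F [P num]]]] / [T [F [P var] % [F [P var]]]]]

E
E / T
E / T / T
T / T / T
F / T / T
P / T / T
num / T / T
num / F / T
num / P / T
num / num / T
num / num / F
num / num / P % F
num / num / var % F
num / num / var % P
num / num / var % var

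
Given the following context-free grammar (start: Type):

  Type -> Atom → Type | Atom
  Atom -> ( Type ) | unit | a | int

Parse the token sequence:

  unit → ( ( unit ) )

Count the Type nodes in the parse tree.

4

[Type [Atom unit] → [Type [Atom ( [Type [Atom ( [Type [Atom unit]] )]] )]]]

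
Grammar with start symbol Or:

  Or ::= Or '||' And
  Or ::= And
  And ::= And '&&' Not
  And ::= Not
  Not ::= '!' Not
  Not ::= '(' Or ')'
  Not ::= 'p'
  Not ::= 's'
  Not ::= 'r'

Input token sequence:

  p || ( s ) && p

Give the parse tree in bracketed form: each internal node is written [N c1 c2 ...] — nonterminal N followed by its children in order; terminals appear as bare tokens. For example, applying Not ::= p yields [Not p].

[Or [Or [And [Not p]]] || [And [And [Not ( [Or [And [Not s]]] )]] && [Not p]]]

Or
Or || And
And || And
Not || And
p || And
p || And && Not
p || Not && Not
p || ( Or ) && Not
p || ( And ) && Not
p || ( Not ) && Not
p || ( s ) && Not
p || ( s ) && p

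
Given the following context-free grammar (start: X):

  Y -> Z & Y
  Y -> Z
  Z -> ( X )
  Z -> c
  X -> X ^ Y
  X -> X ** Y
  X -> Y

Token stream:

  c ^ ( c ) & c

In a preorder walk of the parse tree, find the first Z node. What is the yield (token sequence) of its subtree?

[X [X [Y [Z c]]] ^ [Y [Z ( [X [Y [Z c]]] )] & [Y [Z c]]]]

c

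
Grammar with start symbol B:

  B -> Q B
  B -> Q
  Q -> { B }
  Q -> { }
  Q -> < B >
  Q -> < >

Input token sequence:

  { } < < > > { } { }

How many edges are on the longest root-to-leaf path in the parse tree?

[B [Q { }] [B [Q < [B [Q < >]] >] [B [Q { }] [B [Q { }]]]]]

5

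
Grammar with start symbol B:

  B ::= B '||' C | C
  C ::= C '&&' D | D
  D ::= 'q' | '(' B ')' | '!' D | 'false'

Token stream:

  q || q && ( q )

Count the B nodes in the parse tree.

[B [B [C [D q]]] || [C [C [D q]] && [D ( [B [C [D q]]] )]]]

3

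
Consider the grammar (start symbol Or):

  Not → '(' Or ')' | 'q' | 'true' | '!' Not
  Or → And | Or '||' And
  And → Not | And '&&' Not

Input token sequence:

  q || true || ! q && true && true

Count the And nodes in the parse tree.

[Or [Or [Or [And [Not q]]] || [And [Not true]]] || [And [And [And [Not ! [Not q]]] && [Not true]] && [Not true]]]

5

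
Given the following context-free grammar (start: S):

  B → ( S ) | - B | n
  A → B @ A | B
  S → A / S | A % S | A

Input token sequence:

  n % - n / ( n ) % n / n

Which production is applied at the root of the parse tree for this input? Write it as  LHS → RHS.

[S [A [B n]] % [S [A [B - [B n]]] / [S [A [B ( [S [A [B n]]] )]] % [S [A [B n]] / [S [A [B n]]]]]]]

S → A % S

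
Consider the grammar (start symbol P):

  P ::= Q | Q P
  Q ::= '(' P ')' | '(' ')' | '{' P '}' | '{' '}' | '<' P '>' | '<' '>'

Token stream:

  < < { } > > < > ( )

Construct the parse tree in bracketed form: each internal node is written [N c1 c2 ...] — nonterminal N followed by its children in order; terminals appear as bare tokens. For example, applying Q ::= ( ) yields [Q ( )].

[P [Q < [P [Q < [P [Q { }]] >]] >] [P [Q < >] [P [Q ( )]]]]

P
Q P
< P > P
< Q > P
< < P > > P
< < Q > > P
< < { } > > P
< < { } > > Q P
< < { } > > < > P
< < { } > > < > Q
< < { } > > < > ( )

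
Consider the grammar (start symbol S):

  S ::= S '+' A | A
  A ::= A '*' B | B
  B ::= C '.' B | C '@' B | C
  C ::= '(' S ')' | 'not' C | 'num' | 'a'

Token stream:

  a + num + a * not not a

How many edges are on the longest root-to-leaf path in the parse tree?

[S [S [S [A [B [C a]]]] + [A [B [C num]]]] + [A [A [B [C a]]] * [B [C not [C not [C a]]]]]]

6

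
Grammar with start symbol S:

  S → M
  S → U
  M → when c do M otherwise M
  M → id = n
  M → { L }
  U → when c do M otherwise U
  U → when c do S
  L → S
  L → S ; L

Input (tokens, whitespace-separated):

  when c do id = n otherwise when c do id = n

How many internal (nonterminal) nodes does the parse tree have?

6

[S [U when c do [M id = n] otherwise [U when c do [S [M id = n]]]]]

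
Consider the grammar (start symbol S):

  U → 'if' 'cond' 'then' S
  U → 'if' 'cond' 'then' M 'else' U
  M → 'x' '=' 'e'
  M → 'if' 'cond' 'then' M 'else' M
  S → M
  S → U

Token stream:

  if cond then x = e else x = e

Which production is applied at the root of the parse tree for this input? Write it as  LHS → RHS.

S → M

[S [M if cond then [M x = e] else [M x = e]]]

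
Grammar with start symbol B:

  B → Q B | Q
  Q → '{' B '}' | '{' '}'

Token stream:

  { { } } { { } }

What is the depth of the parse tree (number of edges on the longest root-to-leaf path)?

5

[B [Q { [B [Q { }]] }] [B [Q { [B [Q { }]] }]]]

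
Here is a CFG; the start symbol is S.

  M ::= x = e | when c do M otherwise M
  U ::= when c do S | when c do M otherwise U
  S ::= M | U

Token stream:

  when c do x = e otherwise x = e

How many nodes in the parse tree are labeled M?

[S [M when c do [M x = e] otherwise [M x = e]]]

3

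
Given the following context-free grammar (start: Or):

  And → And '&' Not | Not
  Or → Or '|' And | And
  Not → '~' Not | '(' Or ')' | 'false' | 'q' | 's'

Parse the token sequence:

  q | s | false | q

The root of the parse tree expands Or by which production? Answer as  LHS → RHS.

[Or [Or [Or [Or [And [Not q]]] | [And [Not s]]] | [And [Not false]]] | [And [Not q]]]

Or → Or '|' And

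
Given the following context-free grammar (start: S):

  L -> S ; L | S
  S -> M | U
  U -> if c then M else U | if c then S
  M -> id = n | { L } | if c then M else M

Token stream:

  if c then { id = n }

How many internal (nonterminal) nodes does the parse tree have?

7

[S [U if c then [S [M { [L [S [M id = n]]] }]]]]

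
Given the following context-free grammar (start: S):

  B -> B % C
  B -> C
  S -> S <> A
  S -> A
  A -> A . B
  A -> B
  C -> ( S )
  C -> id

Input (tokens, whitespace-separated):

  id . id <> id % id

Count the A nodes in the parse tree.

[S [S [A [A [B [C id]]] . [B [C id]]]] <> [A [B [B [C id]] % [C id]]]]

3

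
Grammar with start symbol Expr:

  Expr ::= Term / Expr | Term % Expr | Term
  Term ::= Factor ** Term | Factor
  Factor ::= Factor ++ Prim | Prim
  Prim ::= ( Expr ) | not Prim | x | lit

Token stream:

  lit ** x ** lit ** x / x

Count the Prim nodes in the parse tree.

5

[Expr [Term [Factor [Prim lit]] ** [Term [Factor [Prim x]] ** [Term [Factor [Prim lit]] ** [Term [Factor [Prim x]]]]]] / [Expr [Term [Factor [Prim x]]]]]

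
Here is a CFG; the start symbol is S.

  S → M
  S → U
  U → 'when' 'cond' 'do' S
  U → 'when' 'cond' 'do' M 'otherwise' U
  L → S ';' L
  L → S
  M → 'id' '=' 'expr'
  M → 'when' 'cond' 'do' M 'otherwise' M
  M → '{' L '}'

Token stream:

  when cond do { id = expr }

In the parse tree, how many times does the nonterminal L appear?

[S [U when cond do [S [M { [L [S [M id = expr]]] }]]]]

1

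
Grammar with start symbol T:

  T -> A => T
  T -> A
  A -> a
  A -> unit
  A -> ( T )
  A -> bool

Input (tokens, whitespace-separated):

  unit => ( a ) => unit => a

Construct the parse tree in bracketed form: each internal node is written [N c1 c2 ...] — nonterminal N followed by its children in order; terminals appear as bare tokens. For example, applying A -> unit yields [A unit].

T
A => T
unit => T
unit => A => T
unit => ( T ) => T
unit => ( A ) => T
unit => ( a ) => T
unit => ( a ) => A => T
unit => ( a ) => unit => T
unit => ( a ) => unit => A
unit => ( a ) => unit => a

[T [A unit] => [T [A ( [T [A a]] )] => [T [A unit] => [T [A a]]]]]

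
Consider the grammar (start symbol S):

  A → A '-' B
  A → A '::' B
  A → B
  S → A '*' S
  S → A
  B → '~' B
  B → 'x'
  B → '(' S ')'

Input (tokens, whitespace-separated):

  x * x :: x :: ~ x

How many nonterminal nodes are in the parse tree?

11

[S [A [B x]] * [S [A [A [A [B x]] :: [B x]] :: [B ~ [B x]]]]]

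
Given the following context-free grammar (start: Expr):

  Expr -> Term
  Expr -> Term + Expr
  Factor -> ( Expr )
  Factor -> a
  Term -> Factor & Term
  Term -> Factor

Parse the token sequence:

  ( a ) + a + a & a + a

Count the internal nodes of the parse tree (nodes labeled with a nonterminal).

[Expr [Term [Factor ( [Expr [Term [Factor a]]] )]] + [Expr [Term [Factor a]] + [Expr [Term [Factor a] & [Term [Factor a]]] + [Expr [Term [Factor a]]]]]]

17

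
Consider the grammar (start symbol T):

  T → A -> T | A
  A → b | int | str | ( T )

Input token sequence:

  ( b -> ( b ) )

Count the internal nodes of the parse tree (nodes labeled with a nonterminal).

[T [A ( [T [A b] -> [T [A ( [T [A b]] )]]] )]]

8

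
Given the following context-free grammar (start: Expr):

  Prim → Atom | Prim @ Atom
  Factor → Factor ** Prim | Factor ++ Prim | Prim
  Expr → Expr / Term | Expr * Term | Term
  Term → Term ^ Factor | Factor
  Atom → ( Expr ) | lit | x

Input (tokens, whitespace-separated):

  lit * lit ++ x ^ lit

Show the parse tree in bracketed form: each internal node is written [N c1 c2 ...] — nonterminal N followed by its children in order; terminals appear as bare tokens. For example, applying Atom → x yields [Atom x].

Expr
Expr * Term
Term * Term
Factor * Term
Prim * Term
Atom * Term
lit * Term
lit * Term ^ Factor
lit * Factor ^ Factor
lit * Factor ++ Prim ^ Factor
lit * Prim ++ Prim ^ Factor
lit * Atom ++ Prim ^ Factor
lit * lit ++ Prim ^ Factor
lit * lit ++ Atom ^ Factor
lit * lit ++ x ^ Factor
lit * lit ++ x ^ Prim
lit * lit ++ x ^ Atom
lit * lit ++ x ^ lit

[Expr [Expr [Term [Factor [Prim [Atom lit]]]]] * [Term [Term [Factor [Factor [Prim [Atom lit]]] ++ [Prim [Atom x]]]] ^ [Factor [Prim [Atom lit]]]]]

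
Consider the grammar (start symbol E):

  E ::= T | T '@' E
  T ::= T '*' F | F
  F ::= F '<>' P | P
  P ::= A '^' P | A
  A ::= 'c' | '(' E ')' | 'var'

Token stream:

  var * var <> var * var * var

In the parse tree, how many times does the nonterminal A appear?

[E [T [T [T [T [F [P [A var]]]] * [F [F [P [A var]]] <> [P [A var]]]] * [F [P [A var]]]] * [F [P [A var]]]]]

5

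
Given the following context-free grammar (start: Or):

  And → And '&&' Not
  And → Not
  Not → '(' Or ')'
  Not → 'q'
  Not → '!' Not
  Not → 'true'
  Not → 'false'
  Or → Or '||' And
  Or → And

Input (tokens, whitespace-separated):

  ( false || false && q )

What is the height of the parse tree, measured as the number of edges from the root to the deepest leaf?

[Or [And [Not ( [Or [Or [And [Not false]]] || [And [And [Not false]] && [Not q]]] )]]]

7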